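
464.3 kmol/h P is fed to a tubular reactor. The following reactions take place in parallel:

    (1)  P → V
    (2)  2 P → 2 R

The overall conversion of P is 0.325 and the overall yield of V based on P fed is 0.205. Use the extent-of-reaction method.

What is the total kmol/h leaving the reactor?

Yield of V: 1ξ₁ / 464.3 = 0.205 → ξ₁ = 95.18 kmol/h.
Conversion of P: 1ξ₁ + 2ξ₂ = 0.325 × 464.3 = 150.9 → ξ₂ = 27.86 kmol/h.
Outlet amounts (n = n₀ + Σ ν·ξ):
  P: 464.3 − 1(95.18) − 2(27.86) = 313.4
  V: 0 + 1(95.18) = 95.18
  R: 0 + 2(27.86) = 55.72
Total out = 313.4 + 95.18 + 55.72 = 464.3 kmol/h.

464 kmol/h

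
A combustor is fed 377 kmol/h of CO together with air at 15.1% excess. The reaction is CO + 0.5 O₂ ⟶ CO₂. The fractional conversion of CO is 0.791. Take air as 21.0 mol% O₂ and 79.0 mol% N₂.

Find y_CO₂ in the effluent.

Stoichiometric O₂ = 0.5 × 377 = 188.5 kmol/h; O₂ fed = 188.5 × 1.151 = 217 kmol/h.
N₂ fed = 217 × 79/21 = 816.2 kmol/h.
Fuel reacted = 0.791 × 377 → ξ = 298.2 kmol/h.
Outlet (n = n₀ + ν ξ):
  CO: 377 − 1(298.2) = 78.79
  O₂: 217 − 0.5(298.2) = 67.86
  N₂: 816.2 (inert)
  CO₂: 0 + 1(298.2) = 298.2
Total out = 1261 kmol/h; y_CO₂ = 298.2 / 1261 = 0.2365.

0.236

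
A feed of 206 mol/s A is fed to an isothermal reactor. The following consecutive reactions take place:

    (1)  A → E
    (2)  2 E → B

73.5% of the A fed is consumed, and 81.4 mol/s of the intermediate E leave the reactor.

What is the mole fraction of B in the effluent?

Conversion of A: A consumed = 1ξ₁ = 0.735 × 206 → ξ₁ = 151.4 mol/s.
E balance: n_E = 0 + 1ξ₁ − 2ξ₂ = 81.4 → ξ₂ = (1·151.4 − 81.4)/2 = 35 mol/s.
Outlet amounts (n = n₀ + Σ ν·ξ):
  A: 206 − 1(151.4) = 54.59
  E: 0 + 1(151.4) − 2(35) = 81.4
  B: 0 + 1(35) = 35
Total out = 171 mol/s; y_B = 35 / 171 = 0.2047.

0.205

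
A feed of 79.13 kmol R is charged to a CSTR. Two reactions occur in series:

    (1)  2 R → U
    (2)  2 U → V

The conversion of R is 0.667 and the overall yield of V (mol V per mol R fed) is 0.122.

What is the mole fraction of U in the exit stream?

0.164

Conversion of R: R consumed = 2ξ₁ = 0.667 × 79.13 → ξ₁ = 26.39 kmol.
Yield of V: 1ξ₂ / 79.13 = 0.122 → ξ₂ = 9.654 kmol.
Outlet amounts (n = n₀ + Σ ν·ξ):
  R: 79.13 − 2(26.39) = 26.35
  U: 0 + 1(26.39) − 2(9.654) = 7.082
  V: 0 + 1(9.654) = 9.654
Total out = 43.09 kmol; y_U = 7.082 / 43.09 = 0.1644.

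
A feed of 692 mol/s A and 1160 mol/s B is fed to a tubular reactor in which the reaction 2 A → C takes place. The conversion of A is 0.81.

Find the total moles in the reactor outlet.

A reacted = 0.81 × 692 = 560.5 mol/s; ν_A = −2, so ξ = 560.5/2 = 280.3 mol/s.
Outlet amounts (n = n₀ + ν ξ):
  A: 692 − 2(280.3) = 131.5
  C: 0 + 1(280.3) = 280.3
  B: 1160 (inert)
Total out = 131.5 + 280.3 + 1160 = 1572 mol/s.

1570 mol/s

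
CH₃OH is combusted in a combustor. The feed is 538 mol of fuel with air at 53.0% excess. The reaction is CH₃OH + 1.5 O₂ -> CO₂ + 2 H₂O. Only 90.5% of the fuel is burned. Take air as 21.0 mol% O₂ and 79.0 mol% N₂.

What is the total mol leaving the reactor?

Stoichiometric O₂ = 1.5 × 538 = 807 mol; O₂ fed = 807 × 1.530 = 1235 mol.
N₂ fed = 1235 × 79/21 = 4645 mol.
Fuel reacted = 0.905 × 538 → ξ = 486.9 mol.
Outlet (n = n₀ + ν ξ):
  CH₃OH: 538 − 1(486.9) = 51.11
  O₂: 1235 − 1.5(486.9) = 504.4
  N₂: 4645 (inert)
  CO₂: 0 + 1(486.9) = 486.9
  H₂O: 0 + 2(486.9) = 973.8
Total out = 51.11 + 504.4 + 4645 + 486.9 + 973.8 = 6661 mol.

6660 mol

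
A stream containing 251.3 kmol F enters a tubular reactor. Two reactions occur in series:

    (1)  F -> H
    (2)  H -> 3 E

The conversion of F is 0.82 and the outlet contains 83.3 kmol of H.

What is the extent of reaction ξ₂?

Conversion of F: F consumed = 1ξ₁ = 0.82 × 251.3 → ξ₁ = 206.1 kmol.
H balance: n_H = 0 + 1ξ₁ − 1ξ₂ = 83.3 → ξ₂ = (1·206.1 − 83.3)/1 = 122.8 kmol.
Outlet amounts (n = n₀ + Σ ν·ξ):
  F: 251.3 − 1(206.1) = 45.23
  H: 0 + 1(206.1) − 1(122.8) = 83.3
  E: 0 + 3(122.8) = 368.3

ξ₂ = 123 kmol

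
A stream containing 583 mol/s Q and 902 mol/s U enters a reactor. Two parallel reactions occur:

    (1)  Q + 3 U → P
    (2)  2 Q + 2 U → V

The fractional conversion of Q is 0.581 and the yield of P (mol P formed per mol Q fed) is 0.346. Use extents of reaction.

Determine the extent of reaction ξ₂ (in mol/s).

Yield of P: 1ξ₁ / 583 = 0.346 → ξ₁ = 201.7 mol/s.
Conversion of Q: 1ξ₁ + 2ξ₂ = 0.581 × 583 = 338.7 → ξ₂ = 68.5 mol/s.
Outlet amounts (n = n₀ + Σ ν·ξ):
  Q: 583 − 1(201.7) − 2(68.5) = 244.3
  U: 902 − 3(201.7) − 2(68.5) = 159.8
  P: 0 + 1(201.7) = 201.7
  V: 0 + 1(68.5) = 68.5

ξ₂ = 68.5 mol/s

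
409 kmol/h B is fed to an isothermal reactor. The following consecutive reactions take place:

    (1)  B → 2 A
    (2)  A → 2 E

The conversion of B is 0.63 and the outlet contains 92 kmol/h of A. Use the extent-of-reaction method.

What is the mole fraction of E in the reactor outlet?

Conversion of B: B consumed = 1ξ₁ = 0.63 × 409 → ξ₁ = 257.7 kmol/h.
A balance: n_A = 0 + 2ξ₁ − 1ξ₂ = 92 → ξ₂ = (2·257.7 − 92)/1 = 423.3 kmol/h.
Outlet amounts (n = n₀ + Σ ν·ξ):
  B: 409 − 1(257.7) = 151.3
  A: 0 + 2(257.7) − 1(423.3) = 92
  E: 0 + 2(423.3) = 846.7
Total out = 1090 kmol/h; y_E = 846.7 / 1090 = 0.7768.

0.777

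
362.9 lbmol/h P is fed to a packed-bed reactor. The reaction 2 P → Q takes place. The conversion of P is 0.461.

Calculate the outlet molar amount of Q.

P reacted = 0.461 × 362.9 = 167.3 lbmol/h; ν_P = −2, so ξ = 167.3/2 = 83.65 lbmol/h.
Outlet amounts (n = n₀ + ν ξ):
  P: 362.9 − 2(83.65) = 195.6
  Q: 0 + 1(83.65) = 83.65

83.6 lbmol/h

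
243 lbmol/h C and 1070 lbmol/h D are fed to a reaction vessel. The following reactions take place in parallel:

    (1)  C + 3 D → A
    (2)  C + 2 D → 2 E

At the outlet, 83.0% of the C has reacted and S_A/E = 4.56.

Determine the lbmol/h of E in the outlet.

39.9 lbmol/h

Conversion of C: C consumed = 0.83 × 243 = 201.7 lbmol/h = 1ξ₁ + 1ξ₂.
Selectivity: 1ξ₁ / (2ξ₂) = 4.56 → ξ₁ = 9.12 ξ₂.
Substitute: (1·9.12 + 1) ξ₂ = 201.7 → ξ₂ = 19.93 lbmol/h, ξ₁ = 181.8 lbmol/h.
Outlet amounts (n = n₀ + Σ ν·ξ):
  C: 243 − 1(181.8) − 1(19.93) = 41.31
  D: 1070 − 3(181.8) − 2(19.93) = 484.9
  A: 0 + 1(181.8) = 181.8
  E: 0 + 2(19.93) = 39.86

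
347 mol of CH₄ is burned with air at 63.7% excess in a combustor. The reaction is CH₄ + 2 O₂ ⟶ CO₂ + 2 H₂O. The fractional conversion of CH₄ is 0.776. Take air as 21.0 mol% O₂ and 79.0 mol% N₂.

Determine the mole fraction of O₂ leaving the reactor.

Stoichiometric O₂ = 2 × 347 = 694 mol; O₂ fed = 694 × 1.637 = 1136 mol.
N₂ fed = 1136 × 79/21 = 4274 mol.
Fuel reacted = 0.776 × 347 → ξ = 269.3 mol.
Outlet (n = n₀ + ν ξ):
  CH₄: 347 − 1(269.3) = 77.73
  O₂: 1136 − 2(269.3) = 597.5
  N₂: 4274 (inert)
  CO₂: 0 + 1(269.3) = 269.3
  H₂O: 0 + 2(269.3) = 538.5
Total out = 5757 mol; y_O₂ = 597.5 / 5757 = 0.1038.

0.104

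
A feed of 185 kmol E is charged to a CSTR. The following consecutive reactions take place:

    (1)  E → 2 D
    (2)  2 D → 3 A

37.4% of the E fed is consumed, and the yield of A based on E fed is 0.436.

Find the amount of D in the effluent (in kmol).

Conversion of E: E consumed = 1ξ₁ = 0.374 × 185 → ξ₁ = 69.19 kmol.
Yield of A: 3ξ₂ / 185 = 0.436 → ξ₂ = 26.89 kmol.
Outlet amounts (n = n₀ + Σ ν·ξ):
  E: 185 − 1(69.19) = 115.8
  D: 0 + 2(69.19) − 2(26.89) = 84.61
  A: 0 + 3(26.89) = 80.66

84.6 kmol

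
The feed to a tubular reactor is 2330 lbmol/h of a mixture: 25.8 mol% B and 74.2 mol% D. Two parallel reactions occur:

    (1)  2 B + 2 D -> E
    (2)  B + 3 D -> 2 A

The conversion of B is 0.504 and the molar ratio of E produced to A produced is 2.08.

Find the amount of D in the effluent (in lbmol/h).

1360 lbmol/h

Conversion of B: B consumed = 0.504 × 601.1 = 303 lbmol/h = 2ξ₁ + 1ξ₂.
Selectivity: 1ξ₁ / (2ξ₂) = 2.08 → ξ₁ = 4.16 ξ₂.
Substitute: (2·4.16 + 1) ξ₂ = 303 → ξ₂ = 32.51 lbmol/h, ξ₁ = 135.2 lbmol/h.
Outlet amounts (n = n₀ + Σ ν·ξ):
  B: 601.1 − 2(135.2) − 1(32.51) = 298.2
  D: 1729 − 2(135.2) − 3(32.51) = 1361
  E: 0 + 1(135.2) = 135.2
  A: 0 + 2(32.51) = 65.02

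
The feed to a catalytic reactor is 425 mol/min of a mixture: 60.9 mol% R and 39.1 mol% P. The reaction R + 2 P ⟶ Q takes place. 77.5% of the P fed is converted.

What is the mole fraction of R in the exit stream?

P reacted = 0.775 × 166.2 = 128.8 mol/min; ν_P = −2, so ξ = 128.8/2 = 64.39 mol/min.
Outlet amounts (n = n₀ + ν ξ):
  R: 258.8 − 1(64.39) = 194.4
  P: 166.2 − 2(64.39) = 37.39
  Q: 0 + 1(64.39) = 64.39
Total out = 296.2 mol/min; y_R = 194.4 / 296.2 = 0.6564.

0.656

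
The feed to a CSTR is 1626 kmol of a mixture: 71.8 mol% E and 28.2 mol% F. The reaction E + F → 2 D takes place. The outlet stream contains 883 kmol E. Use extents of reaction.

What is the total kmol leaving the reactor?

1630 kmol

For E: n = n₀ − 1ξ → 883 = 1167 − 1ξ, giving ξ = 284.5 kmol.
Outlet amounts (n = n₀ + ν ξ):
  E: 1167 − 1(284.5) = 883
  F: 458.5 − 1(284.5) = 174.1
  D: 0 + 2(284.5) = 568.9
Total out = 883 + 174.1 + 568.9 = 1626 kmol.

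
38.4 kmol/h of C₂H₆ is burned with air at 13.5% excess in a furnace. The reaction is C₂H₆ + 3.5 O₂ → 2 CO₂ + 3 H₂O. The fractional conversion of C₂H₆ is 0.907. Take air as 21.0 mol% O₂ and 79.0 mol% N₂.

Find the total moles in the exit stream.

Stoichiometric O₂ = 3.5 × 38.4 = 134.4 kmol/h; O₂ fed = 134.4 × 1.135 = 152.5 kmol/h.
N₂ fed = 152.5 × 79/21 = 573.9 kmol/h.
Fuel reacted = 0.907 × 38.4 → ξ = 34.83 kmol/h.
Outlet (n = n₀ + ν ξ):
  C₂H₆: 38.4 − 1(34.83) = 3.571
  O₂: 152.5 − 3.5(34.83) = 30.64
  N₂: 573.9 (inert)
  CO₂: 0 + 2(34.83) = 69.66
  H₂O: 0 + 3(34.83) = 104.5
Total out = 3.571 + 30.64 + 573.9 + 69.66 + 104.5 = 782.2 kmol/h.

782 kmol/h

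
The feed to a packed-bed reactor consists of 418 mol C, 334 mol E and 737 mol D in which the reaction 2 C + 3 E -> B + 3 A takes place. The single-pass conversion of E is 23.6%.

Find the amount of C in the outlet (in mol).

365 mol

E reacted = 0.236 × 334 = 78.82 mol; ν_E = −3, so ξ = 78.82/3 = 26.27 mol.
Outlet amounts (n = n₀ + ν ξ):
  C: 418 − 2(26.27) = 365.5
  E: 334 − 3(26.27) = 255.2
  B: 0 + 1(26.27) = 26.27
  A: 0 + 3(26.27) = 78.82
  D: 737 (inert)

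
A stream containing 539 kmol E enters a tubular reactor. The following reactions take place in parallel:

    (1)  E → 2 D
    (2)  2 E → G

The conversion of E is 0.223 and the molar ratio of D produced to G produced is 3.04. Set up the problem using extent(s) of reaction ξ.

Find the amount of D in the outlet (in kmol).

Conversion of E: E consumed = 0.223 × 539 = 120.2 kmol = 1ξ₁ + 2ξ₂.
Selectivity: 2ξ₁ / (1ξ₂) = 3.04 → ξ₁ = 1.52 ξ₂.
Substitute: (1·1.52 + 2) ξ₂ = 120.2 → ξ₂ = 34.15 kmol, ξ₁ = 51.9 kmol.
Outlet amounts (n = n₀ + Σ ν·ξ):
  E: 539 − 1(51.9) − 2(34.15) = 418.8
  D: 0 + 2(51.9) = 103.8
  G: 0 + 1(34.15) = 34.15

104 kmol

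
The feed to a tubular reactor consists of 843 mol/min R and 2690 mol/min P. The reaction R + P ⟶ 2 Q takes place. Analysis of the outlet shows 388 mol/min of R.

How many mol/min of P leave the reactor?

2240 mol/min

For R: n = n₀ − 1ξ → 388 = 843 − 1ξ, giving ξ = 455 mol/min.
Outlet amounts (n = n₀ + ν ξ):
  R: 843 − 1(455) = 388
  P: 2690 − 1(455) = 2235
  Q: 0 + 2(455) = 910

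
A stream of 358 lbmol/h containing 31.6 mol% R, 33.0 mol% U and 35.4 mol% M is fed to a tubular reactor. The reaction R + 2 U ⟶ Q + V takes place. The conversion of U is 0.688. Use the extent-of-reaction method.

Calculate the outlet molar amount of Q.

40.6 lbmol/h

U reacted = 0.688 × 118.1 = 81.28 lbmol/h; ν_U = −2, so ξ = 81.28/2 = 40.64 lbmol/h.
Outlet amounts (n = n₀ + ν ξ):
  R: 113.1 − 1(40.64) = 72.49
  U: 118.1 − 2(40.64) = 36.86
  Q: 0 + 1(40.64) = 40.64
  V: 0 + 1(40.64) = 40.64
  M: 126.7 (inert)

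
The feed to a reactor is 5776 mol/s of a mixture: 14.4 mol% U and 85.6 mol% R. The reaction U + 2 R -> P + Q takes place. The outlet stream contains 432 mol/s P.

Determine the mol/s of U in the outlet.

400 mol/s

For P: n = n₀ + 1ξ → 432 = 0 + 1ξ, giving ξ = 432 mol/s.
Outlet amounts (n = n₀ + ν ξ):
  U: 831.7 − 1(432) = 399.7
  R: 4944 − 2(432) = 4080
  P: 0 + 1(432) = 432
  Q: 0 + 1(432) = 432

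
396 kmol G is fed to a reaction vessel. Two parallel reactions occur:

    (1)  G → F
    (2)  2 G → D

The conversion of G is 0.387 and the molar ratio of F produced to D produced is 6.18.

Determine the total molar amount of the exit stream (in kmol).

Conversion of G: G consumed = 0.387 × 396 = 153.3 kmol = 1ξ₁ + 2ξ₂.
Selectivity: 1ξ₁ / (1ξ₂) = 6.18 → ξ₁ = 6.18 ξ₂.
Substitute: (1·6.18 + 2) ξ₂ = 153.3 → ξ₂ = 18.73 kmol, ξ₁ = 115.8 kmol.
Outlet amounts (n = n₀ + Σ ν·ξ):
  G: 396 − 1(115.8) − 2(18.73) = 242.7
  F: 0 + 1(115.8) = 115.8
  D: 0 + 1(18.73) = 18.73
Total out = 242.7 + 115.8 + 18.73 = 377.3 kmol.

377 kmol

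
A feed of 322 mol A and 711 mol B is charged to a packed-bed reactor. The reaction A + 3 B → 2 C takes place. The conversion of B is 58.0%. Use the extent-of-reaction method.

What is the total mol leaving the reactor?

758 mol

B reacted = 0.58 × 711 = 412.4 mol; ν_B = −3, so ξ = 412.4/3 = 137.5 mol.
Outlet amounts (n = n₀ + ν ξ):
  A: 322 − 1(137.5) = 184.5
  B: 711 − 3(137.5) = 298.6
  C: 0 + 2(137.5) = 274.9
Total out = 184.5 + 298.6 + 274.9 = 758.1 mol.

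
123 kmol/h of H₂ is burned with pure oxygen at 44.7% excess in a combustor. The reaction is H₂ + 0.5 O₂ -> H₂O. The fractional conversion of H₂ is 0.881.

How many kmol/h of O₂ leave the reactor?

Stoichiometric O₂ = 0.5 × 123 = 61.5 kmol/h; O₂ fed = 61.5 × 1.447 = 88.99 kmol/h.
Fuel reacted = 0.881 × 123 → ξ = 108.4 kmol/h.
Outlet (n = n₀ + ν ξ):
  H₂: 123 − 1(108.4) = 14.64
  O₂: 88.99 − 0.5(108.4) = 34.81
  H₂O: 0 + 1(108.4) = 108.4

34.8 kmol/h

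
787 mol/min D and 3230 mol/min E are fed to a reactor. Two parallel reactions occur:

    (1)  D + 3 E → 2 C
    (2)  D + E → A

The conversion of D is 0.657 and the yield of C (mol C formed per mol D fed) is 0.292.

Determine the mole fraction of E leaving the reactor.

Yield of C: 2ξ₁ / 787 = 0.292 → ξ₁ = 114.9 mol/min.
Conversion of D: 1ξ₁ + 1ξ₂ = 0.657 × 787 = 517.1 → ξ₂ = 402.2 mol/min.
Outlet amounts (n = n₀ + Σ ν·ξ):
  D: 787 − 1(114.9) − 1(402.2) = 269.9
  E: 3230 − 3(114.9) − 1(402.2) = 2483
  C: 0 + 2(114.9) = 229.8
  A: 0 + 1(402.2) = 402.2
Total out = 3385 mol/min; y_E = 2483 / 3385 = 0.7336.

0.734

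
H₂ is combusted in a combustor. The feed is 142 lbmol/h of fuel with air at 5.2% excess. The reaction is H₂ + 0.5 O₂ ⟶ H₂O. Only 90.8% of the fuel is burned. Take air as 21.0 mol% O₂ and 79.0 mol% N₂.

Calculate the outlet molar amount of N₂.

281 lbmol/h

Stoichiometric O₂ = 0.5 × 142 = 71 lbmol/h; O₂ fed = 71 × 1.052 = 74.69 lbmol/h.
N₂ fed = 74.69 × 79/21 = 281 lbmol/h.
Fuel reacted = 0.908 × 142 → ξ = 128.9 lbmol/h.
Outlet (n = n₀ + ν ξ):
  H₂: 142 − 1(128.9) = 13.06
  O₂: 74.69 − 0.5(128.9) = 10.22
  N₂: 281 (inert)
  H₂O: 0 + 1(128.9) = 128.9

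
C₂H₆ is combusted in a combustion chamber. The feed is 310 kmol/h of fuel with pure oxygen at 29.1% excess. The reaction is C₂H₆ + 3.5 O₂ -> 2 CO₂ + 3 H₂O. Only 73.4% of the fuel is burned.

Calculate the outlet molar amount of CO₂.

Stoichiometric O₂ = 3.5 × 310 = 1085 kmol/h; O₂ fed = 1085 × 1.291 = 1401 kmol/h.
Fuel reacted = 0.734 × 310 → ξ = 227.5 kmol/h.
Outlet (n = n₀ + ν ξ):
  C₂H₆: 310 − 1(227.5) = 82.46
  O₂: 1401 − 3.5(227.5) = 604.3
  CO₂: 0 + 2(227.5) = 455.1
  H₂O: 0 + 3(227.5) = 682.6

455 kmol/h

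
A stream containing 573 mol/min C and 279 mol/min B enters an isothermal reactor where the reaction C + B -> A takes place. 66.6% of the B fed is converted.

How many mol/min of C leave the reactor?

B reacted = 0.666 × 279 = 185.8 mol/min; ν_B = −1, so ξ = 185.8/1 = 185.8 mol/min.
Outlet amounts (n = n₀ + ν ξ):
  C: 573 − 1(185.8) = 387.2
  B: 279 − 1(185.8) = 93.19
  A: 0 + 1(185.8) = 185.8

387 mol/min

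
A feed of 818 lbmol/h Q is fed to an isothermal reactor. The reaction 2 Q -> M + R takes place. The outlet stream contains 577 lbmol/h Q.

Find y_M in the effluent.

For Q: n = n₀ − 2ξ → 577 = 818 − 2ξ, giving ξ = 120.5 lbmol/h.
Outlet amounts (n = n₀ + ν ξ):
  Q: 818 − 2(120.5) = 577
  M: 0 + 1(120.5) = 120.5
  R: 0 + 1(120.5) = 120.5
Total out = 818 lbmol/h; y_M = 120.5 / 818 = 0.1473.

0.147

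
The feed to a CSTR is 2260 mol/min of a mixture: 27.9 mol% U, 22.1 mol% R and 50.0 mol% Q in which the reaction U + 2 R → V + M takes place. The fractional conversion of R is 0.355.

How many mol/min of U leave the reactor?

542 mol/min

R reacted = 0.355 × 499.5 = 177.3 mol/min; ν_R = −2, so ξ = 177.3/2 = 88.65 mol/min.
Outlet amounts (n = n₀ + ν ξ):
  U: 630.5 − 1(88.65) = 541.9
  R: 499.5 − 2(88.65) = 322.2
  V: 0 + 1(88.65) = 88.65
  M: 0 + 1(88.65) = 88.65
  Q: 1130 (inert)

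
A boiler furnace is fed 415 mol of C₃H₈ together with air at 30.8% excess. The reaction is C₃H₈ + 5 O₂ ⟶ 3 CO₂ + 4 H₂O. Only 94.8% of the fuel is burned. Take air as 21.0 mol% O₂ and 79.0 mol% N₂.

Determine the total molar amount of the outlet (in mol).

Stoichiometric O₂ = 5 × 415 = 2075 mol; O₂ fed = 2075 × 1.308 = 2714 mol.
N₂ fed = 2714 × 79/21 = 10210 mol.
Fuel reacted = 0.948 × 415 → ξ = 393.4 mol.
Outlet (n = n₀ + ν ξ):
  C₃H₈: 415 − 1(393.4) = 21.58
  O₂: 2714 − 5(393.4) = 747
  N₂: 10210 (inert)
  CO₂: 0 + 3(393.4) = 1180
  H₂O: 0 + 4(393.4) = 1574
Total out = 21.58 + 747 + 10210 + 1180 + 1574 = 13730 mol.

13700 mol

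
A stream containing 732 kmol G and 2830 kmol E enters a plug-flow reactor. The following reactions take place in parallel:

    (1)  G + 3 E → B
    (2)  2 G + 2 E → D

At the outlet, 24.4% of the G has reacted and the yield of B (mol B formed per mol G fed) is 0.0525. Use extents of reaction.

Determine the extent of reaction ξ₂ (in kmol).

Yield of B: 1ξ₁ / 732 = 0.0525 → ξ₁ = 38.43 kmol.
Conversion of G: 1ξ₁ + 2ξ₂ = 0.244 × 732 = 178.6 → ξ₂ = 70.09 kmol.
Outlet amounts (n = n₀ + Σ ν·ξ):
  G: 732 − 1(38.43) − 2(70.09) = 553.4
  E: 2830 − 3(38.43) − 2(70.09) = 2575
  B: 0 + 1(38.43) = 38.43
  D: 0 + 1(70.09) = 70.09

ξ₂ = 70.1 kmol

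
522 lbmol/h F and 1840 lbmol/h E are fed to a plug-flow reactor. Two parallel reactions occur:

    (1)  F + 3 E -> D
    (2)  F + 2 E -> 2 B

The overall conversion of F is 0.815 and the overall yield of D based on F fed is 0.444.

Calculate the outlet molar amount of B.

Yield of D: 1ξ₁ / 522 = 0.444 → ξ₁ = 231.8 lbmol/h.
Conversion of F: 1ξ₁ + 1ξ₂ = 0.815 × 522 = 425.4 → ξ₂ = 193.7 lbmol/h.
Outlet amounts (n = n₀ + Σ ν·ξ):
  F: 522 − 1(231.8) − 1(193.7) = 96.57
  E: 1840 − 3(231.8) − 2(193.7) = 757.4
  D: 0 + 1(231.8) = 231.8
  B: 0 + 2(193.7) = 387.3

387 lbmol/h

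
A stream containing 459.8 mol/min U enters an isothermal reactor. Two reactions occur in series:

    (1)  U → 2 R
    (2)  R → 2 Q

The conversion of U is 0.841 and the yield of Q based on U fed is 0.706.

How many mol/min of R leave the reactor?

611 mol/min

Conversion of U: U consumed = 1ξ₁ = 0.841 × 459.8 → ξ₁ = 386.7 mol/min.
Yield of Q: 2ξ₂ / 459.8 = 0.706 → ξ₂ = 162.3 mol/min.
Outlet amounts (n = n₀ + Σ ν·ξ):
  U: 459.8 − 1(386.7) = 73.11
  R: 0 + 2(386.7) − 1(162.3) = 611.1
  Q: 0 + 2(162.3) = 324.6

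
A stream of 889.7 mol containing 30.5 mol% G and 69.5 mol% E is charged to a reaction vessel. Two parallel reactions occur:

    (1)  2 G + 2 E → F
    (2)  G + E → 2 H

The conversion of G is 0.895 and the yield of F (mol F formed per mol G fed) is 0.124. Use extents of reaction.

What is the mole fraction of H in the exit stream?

Yield of F: 1ξ₁ / 271.4 = 0.124 → ξ₁ = 33.65 mol.
Conversion of G: 2ξ₁ + 1ξ₂ = 0.895 × 271.4 = 242.9 → ξ₂ = 175.6 mol.
Outlet amounts (n = n₀ + Σ ν·ξ):
  G: 271.4 − 2(33.65) − 1(175.6) = 28.49
  E: 618.3 − 2(33.65) − 1(175.6) = 375.5
  F: 0 + 1(33.65) = 33.65
  H: 0 + 2(175.6) = 351.1
Total out = 788.8 mol; y_H = 351.1 / 788.8 = 0.4452.

0.445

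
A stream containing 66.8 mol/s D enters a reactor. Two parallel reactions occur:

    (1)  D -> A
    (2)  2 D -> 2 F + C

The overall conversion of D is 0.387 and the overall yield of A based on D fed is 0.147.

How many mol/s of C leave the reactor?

8.02 mol/s

Yield of A: 1ξ₁ / 66.8 = 0.147 → ξ₁ = 9.82 mol/s.
Conversion of D: 1ξ₁ + 2ξ₂ = 0.387 × 66.8 = 25.85 → ξ₂ = 8.016 mol/s.
Outlet amounts (n = n₀ + Σ ν·ξ):
  D: 66.8 − 1(9.82) − 2(8.016) = 40.95
  A: 0 + 1(9.82) = 9.82
  F: 0 + 2(8.016) = 16.03
  C: 0 + 1(8.016) = 8.016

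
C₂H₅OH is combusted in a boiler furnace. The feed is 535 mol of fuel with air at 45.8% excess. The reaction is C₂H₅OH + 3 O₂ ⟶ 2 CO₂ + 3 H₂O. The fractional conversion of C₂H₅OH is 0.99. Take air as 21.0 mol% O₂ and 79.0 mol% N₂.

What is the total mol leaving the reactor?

12200 mol

Stoichiometric O₂ = 3 × 535 = 1605 mol; O₂ fed = 1605 × 1.458 = 2340 mol.
N₂ fed = 2340 × 79/21 = 8803 mol.
Fuel reacted = 0.99 × 535 → ξ = 529.6 mol.
Outlet (n = n₀ + ν ξ):
  C₂H₅OH: 535 − 1(529.6) = 5.35
  O₂: 2340 − 3(529.6) = 751.1
  N₂: 8803 (inert)
  CO₂: 0 + 2(529.6) = 1059
  H₂O: 0 + 3(529.6) = 1589
Total out = 5.35 + 751.1 + 8803 + 1059 + 1589 = 12210 mol.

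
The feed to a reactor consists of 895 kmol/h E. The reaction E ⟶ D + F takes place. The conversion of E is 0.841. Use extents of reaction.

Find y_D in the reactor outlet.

E reacted = 0.841 × 895 = 752.7 kmol/h; ν_E = −1, so ξ = 752.7/1 = 752.7 kmol/h.
Outlet amounts (n = n₀ + ν ξ):
  E: 895 − 1(752.7) = 142.3
  D: 0 + 1(752.7) = 752.7
  F: 0 + 1(752.7) = 752.7
Total out = 1648 kmol/h; y_D = 752.7 / 1648 = 0.4568.

0.457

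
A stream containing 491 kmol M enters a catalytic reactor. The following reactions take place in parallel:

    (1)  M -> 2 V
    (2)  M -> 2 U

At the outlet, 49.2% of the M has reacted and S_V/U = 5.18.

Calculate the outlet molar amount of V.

405 kmol

Conversion of M: M consumed = 0.492 × 491 = 241.6 kmol = 1ξ₁ + 1ξ₂.
Selectivity: 2ξ₁ / (2ξ₂) = 5.18 → ξ₁ = 5.18 ξ₂.
Substitute: (1·5.18 + 1) ξ₂ = 241.6 → ξ₂ = 39.09 kmol, ξ₁ = 202.5 kmol.
Outlet amounts (n = n₀ + Σ ν·ξ):
  M: 491 − 1(202.5) − 1(39.09) = 249.4
  V: 0 + 2(202.5) = 405
  U: 0 + 2(39.09) = 78.18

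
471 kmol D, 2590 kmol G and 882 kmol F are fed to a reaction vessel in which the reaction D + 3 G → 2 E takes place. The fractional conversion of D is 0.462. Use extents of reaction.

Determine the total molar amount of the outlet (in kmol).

3510 kmol

D reacted = 0.462 × 471 = 217.6 kmol; ν_D = −1, so ξ = 217.6/1 = 217.6 kmol.
Outlet amounts (n = n₀ + ν ξ):
  D: 471 − 1(217.6) = 253.4
  G: 2590 − 3(217.6) = 1937
  E: 0 + 2(217.6) = 435.2
  F: 882 (inert)
Total out = 253.4 + 1937 + 435.2 + 882 = 3508 kmol.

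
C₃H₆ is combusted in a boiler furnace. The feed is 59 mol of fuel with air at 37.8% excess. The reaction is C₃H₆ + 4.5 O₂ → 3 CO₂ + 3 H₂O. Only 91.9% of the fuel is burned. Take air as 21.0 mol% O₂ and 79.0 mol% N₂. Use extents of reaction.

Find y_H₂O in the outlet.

Stoichiometric O₂ = 4.5 × 59 = 265.5 mol; O₂ fed = 265.5 × 1.378 = 365.9 mol.
N₂ fed = 365.9 × 79/21 = 1376 mol.
Fuel reacted = 0.919 × 59 → ξ = 54.22 mol.
Outlet (n = n₀ + ν ξ):
  C₃H₆: 59 − 1(54.22) = 4.779
  O₂: 365.9 − 4.5(54.22) = 121.9
  N₂: 1376 (inert)
  CO₂: 0 + 3(54.22) = 162.7
  H₂O: 0 + 3(54.22) = 162.7
Total out = 1828 mol; y_H₂O = 162.7 / 1828 = 0.08897.

0.089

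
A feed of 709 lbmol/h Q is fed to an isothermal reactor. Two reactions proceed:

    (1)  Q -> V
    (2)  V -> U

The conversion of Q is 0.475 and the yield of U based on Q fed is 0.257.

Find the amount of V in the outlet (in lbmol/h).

155 lbmol/h

Conversion of Q: Q consumed = 1ξ₁ = 0.475 × 709 → ξ₁ = 336.8 lbmol/h.
Yield of U: 1ξ₂ / 709 = 0.257 → ξ₂ = 182.2 lbmol/h.
Outlet amounts (n = n₀ + Σ ν·ξ):
  Q: 709 − 1(336.8) = 372.2
  V: 0 + 1(336.8) − 1(182.2) = 154.6
  U: 0 + 1(182.2) = 182.2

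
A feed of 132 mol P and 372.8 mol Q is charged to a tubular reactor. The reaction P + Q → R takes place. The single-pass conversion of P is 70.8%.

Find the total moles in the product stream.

P reacted = 0.708 × 132 = 93.46 mol; ν_P = −1, so ξ = 93.46/1 = 93.46 mol.
Outlet amounts (n = n₀ + ν ξ):
  P: 132 − 1(93.46) = 38.54
  Q: 372.8 − 1(93.46) = 279.3
  R: 0 + 1(93.46) = 93.46
Total out = 38.54 + 279.3 + 93.46 = 411.3 mol.

411 mol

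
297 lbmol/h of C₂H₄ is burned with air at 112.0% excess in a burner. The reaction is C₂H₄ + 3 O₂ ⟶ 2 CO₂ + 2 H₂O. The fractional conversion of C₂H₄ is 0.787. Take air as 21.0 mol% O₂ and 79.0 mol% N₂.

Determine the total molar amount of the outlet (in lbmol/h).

Stoichiometric O₂ = 3 × 297 = 891 lbmol/h; O₂ fed = 891 × 2.120 = 1889 lbmol/h.
N₂ fed = 1889 × 79/21 = 7106 lbmol/h.
Fuel reacted = 0.787 × 297 → ξ = 233.7 lbmol/h.
Outlet (n = n₀ + ν ξ):
  C₂H₄: 297 − 1(233.7) = 63.26
  O₂: 1889 − 3(233.7) = 1188
  N₂: 7106 (inert)
  CO₂: 0 + 2(233.7) = 467.5
  H₂O: 0 + 2(233.7) = 467.5
Total out = 63.26 + 1188 + 7106 + 467.5 + 467.5 = 9292 lbmol/h.

9290 lbmol/h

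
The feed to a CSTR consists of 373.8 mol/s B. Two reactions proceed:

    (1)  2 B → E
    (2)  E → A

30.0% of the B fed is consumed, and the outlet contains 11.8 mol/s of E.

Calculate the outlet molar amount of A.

44.3 mol/s

Conversion of B: B consumed = 2ξ₁ = 0.3 × 373.8 → ξ₁ = 56.07 mol/s.
E balance: n_E = 0 + 1ξ₁ − 1ξ₂ = 11.8 → ξ₂ = (1·56.07 − 11.8)/1 = 44.27 mol/s.
Outlet amounts (n = n₀ + Σ ν·ξ):
  B: 373.8 − 2(56.07) = 261.7
  E: 0 + 1(56.07) − 1(44.27) = 11.8
  A: 0 + 1(44.27) = 44.27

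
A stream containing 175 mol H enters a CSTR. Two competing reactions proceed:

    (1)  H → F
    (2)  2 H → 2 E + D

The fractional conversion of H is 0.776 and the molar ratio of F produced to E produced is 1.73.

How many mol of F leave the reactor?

86.1 mol

Conversion of H: H consumed = 0.776 × 175 = 135.8 mol = 1ξ₁ + 2ξ₂.
Selectivity: 1ξ₁ / (2ξ₂) = 1.73 → ξ₁ = 3.46 ξ₂.
Substitute: (1·3.46 + 2) ξ₂ = 135.8 → ξ₂ = 24.87 mol, ξ₁ = 86.06 mol.
Outlet amounts (n = n₀ + Σ ν·ξ):
  H: 175 − 1(86.06) − 2(24.87) = 39.2
  F: 0 + 1(86.06) = 86.06
  E: 0 + 2(24.87) = 49.74
  D: 0 + 1(24.87) = 24.87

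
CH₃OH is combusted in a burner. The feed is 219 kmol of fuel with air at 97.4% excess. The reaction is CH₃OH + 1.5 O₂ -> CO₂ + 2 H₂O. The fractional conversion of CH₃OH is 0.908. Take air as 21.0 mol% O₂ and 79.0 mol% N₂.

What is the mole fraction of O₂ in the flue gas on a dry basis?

0.116

Stoichiometric O₂ = 1.5 × 219 = 328.5 kmol; O₂ fed = 328.5 × 1.974 = 648.5 kmol.
N₂ fed = 648.5 × 79/21 = 2439 kmol.
Fuel reacted = 0.908 × 219 → ξ = 198.9 kmol.
Outlet (n = n₀ + ν ξ):
  CH₃OH: 219 − 1(198.9) = 20.15
  O₂: 648.5 − 1.5(198.9) = 350.2
  N₂: 2439 (inert)
  CO₂: 0 + 1(198.9) = 198.9
  H₂O: 0 + 2(198.9) = 397.7
Dry total = 3009 kmol; y_O₂ (dry) = 350.2 / 3009 = 0.1164.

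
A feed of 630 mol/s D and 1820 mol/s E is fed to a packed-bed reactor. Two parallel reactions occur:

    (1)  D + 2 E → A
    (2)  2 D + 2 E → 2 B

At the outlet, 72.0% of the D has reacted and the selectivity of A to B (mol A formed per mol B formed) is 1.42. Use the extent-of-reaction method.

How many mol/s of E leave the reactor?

Conversion of D: D consumed = 0.72 × 630 = 453.6 mol/s = 1ξ₁ + 2ξ₂.
Selectivity: 1ξ₁ / (2ξ₂) = 1.42 → ξ₁ = 2.84 ξ₂.
Substitute: (1·2.84 + 2) ξ₂ = 453.6 → ξ₂ = 93.72 mol/s, ξ₁ = 266.2 mol/s.
Outlet amounts (n = n₀ + Σ ν·ξ):
  D: 630 − 1(266.2) − 2(93.72) = 176.4
  E: 1820 − 2(266.2) − 2(93.72) = 1100
  A: 0 + 1(266.2) = 266.2
  B: 0 + 2(93.72) = 187.4

1100 mol/s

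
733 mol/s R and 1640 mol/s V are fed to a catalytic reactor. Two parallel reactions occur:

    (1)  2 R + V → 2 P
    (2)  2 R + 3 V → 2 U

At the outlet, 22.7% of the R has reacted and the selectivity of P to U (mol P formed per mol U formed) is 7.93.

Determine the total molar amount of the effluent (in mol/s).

2270 mol/s

Conversion of R: R consumed = 0.227 × 733 = 166.4 mol/s = 2ξ₁ + 2ξ₂.
Selectivity: 2ξ₁ / (2ξ₂) = 7.93 → ξ₁ = 7.93 ξ₂.
Substitute: (2·7.93 + 2) ξ₂ = 166.4 → ξ₂ = 9.316 mol/s, ξ₁ = 73.88 mol/s.
Outlet amounts (n = n₀ + Σ ν·ξ):
  R: 733 − 2(73.88) − 2(9.316) = 566.6
  V: 1640 − 1(73.88) − 3(9.316) = 1538
  P: 0 + 2(73.88) = 147.8
  U: 0 + 2(9.316) = 18.63
Total out = 566.6 + 1538 + 147.8 + 18.63 = 2271 mol/s.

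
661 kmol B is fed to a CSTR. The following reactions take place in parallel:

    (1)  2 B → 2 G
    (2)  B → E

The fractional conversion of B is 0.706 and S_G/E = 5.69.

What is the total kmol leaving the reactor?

661 kmol

Conversion of B: B consumed = 0.706 × 661 = 466.7 kmol = 2ξ₁ + 1ξ₂.
Selectivity: 2ξ₁ / (1ξ₂) = 5.69 → ξ₁ = 2.845 ξ₂.
Substitute: (2·2.845 + 1) ξ₂ = 466.7 → ξ₂ = 69.76 kmol, ξ₁ = 198.5 kmol.
Outlet amounts (n = n₀ + Σ ν·ξ):
  B: 661 − 2(198.5) − 1(69.76) = 194.3
  G: 0 + 2(198.5) = 396.9
  E: 0 + 1(69.76) = 69.76
Total out = 194.3 + 396.9 + 69.76 = 661 kmol.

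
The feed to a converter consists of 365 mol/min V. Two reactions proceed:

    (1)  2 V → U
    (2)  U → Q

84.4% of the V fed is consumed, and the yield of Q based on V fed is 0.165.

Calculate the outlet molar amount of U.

93.8 mol/min

Conversion of V: V consumed = 2ξ₁ = 0.844 × 365 → ξ₁ = 154 mol/min.
Yield of Q: 1ξ₂ / 365 = 0.165 → ξ₂ = 60.23 mol/min.
Outlet amounts (n = n₀ + Σ ν·ξ):
  V: 365 − 2(154) = 56.94
  U: 0 + 1(154) − 1(60.23) = 93.81
  Q: 0 + 1(60.23) = 60.23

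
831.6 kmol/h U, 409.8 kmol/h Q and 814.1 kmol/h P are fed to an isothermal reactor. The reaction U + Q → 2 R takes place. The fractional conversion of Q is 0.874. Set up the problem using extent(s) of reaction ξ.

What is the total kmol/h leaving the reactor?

Q reacted = 0.874 × 409.8 = 358.2 kmol/h; ν_Q = −1, so ξ = 358.2/1 = 358.2 kmol/h.
Outlet amounts (n = n₀ + ν ξ):
  U: 831.6 − 1(358.2) = 473.4
  Q: 409.8 − 1(358.2) = 51.63
  R: 0 + 2(358.2) = 716.3
  P: 814.1 (inert)
Total out = 473.4 + 51.63 + 716.3 + 814.1 = 2056 kmol/h.

2060 kmol/h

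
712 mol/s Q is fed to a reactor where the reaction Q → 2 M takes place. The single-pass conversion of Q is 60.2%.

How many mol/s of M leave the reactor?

857 mol/s

Q reacted = 0.602 × 712 = 428.6 mol/s; ν_Q = −1, so ξ = 428.6/1 = 428.6 mol/s.
Outlet amounts (n = n₀ + ν ξ):
  Q: 712 − 1(428.6) = 283.4
  M: 0 + 2(428.6) = 857.2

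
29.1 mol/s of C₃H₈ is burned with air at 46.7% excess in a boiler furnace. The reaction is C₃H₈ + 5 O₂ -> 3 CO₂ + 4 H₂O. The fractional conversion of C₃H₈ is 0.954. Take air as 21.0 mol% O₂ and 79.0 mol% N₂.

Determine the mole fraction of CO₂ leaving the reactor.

0.0776

Stoichiometric O₂ = 5 × 29.1 = 145.5 mol/s; O₂ fed = 145.5 × 1.467 = 213.4 mol/s.
N₂ fed = 213.4 × 79/21 = 803 mol/s.
Fuel reacted = 0.954 × 29.1 → ξ = 27.76 mol/s.
Outlet (n = n₀ + ν ξ):
  C₃H₈: 29.1 − 1(27.76) = 1.339
  O₂: 213.4 − 5(27.76) = 74.64
  N₂: 803 (inert)
  CO₂: 0 + 3(27.76) = 83.28
  H₂O: 0 + 4(27.76) = 111
Total out = 1073 mol/s; y_CO₂ = 83.28 / 1073 = 0.0776.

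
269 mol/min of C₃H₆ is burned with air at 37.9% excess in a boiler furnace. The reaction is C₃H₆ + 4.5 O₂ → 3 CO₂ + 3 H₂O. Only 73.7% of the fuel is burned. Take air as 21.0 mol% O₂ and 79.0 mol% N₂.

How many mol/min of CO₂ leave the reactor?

595 mol/min

Stoichiometric O₂ = 4.5 × 269 = 1210 mol/min; O₂ fed = 1210 × 1.379 = 1669 mol/min.
N₂ fed = 1669 × 79/21 = 6280 mol/min.
Fuel reacted = 0.737 × 269 → ξ = 198.3 mol/min.
Outlet (n = n₀ + ν ξ):
  C₃H₆: 269 − 1(198.3) = 70.75
  O₂: 1669 − 4.5(198.3) = 777.1
  N₂: 6280 (inert)
  CO₂: 0 + 3(198.3) = 594.8
  H₂O: 0 + 3(198.3) = 594.8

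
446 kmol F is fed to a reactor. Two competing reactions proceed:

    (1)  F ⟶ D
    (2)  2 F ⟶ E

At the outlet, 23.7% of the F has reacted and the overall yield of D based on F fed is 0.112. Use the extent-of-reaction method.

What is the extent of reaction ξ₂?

ξ₂ = 27.9 kmol

Yield of D: 1ξ₁ / 446 = 0.112 → ξ₁ = 49.95 kmol.
Conversion of F: 1ξ₁ + 2ξ₂ = 0.237 × 446 = 105.7 → ξ₂ = 27.88 kmol.
Outlet amounts (n = n₀ + Σ ν·ξ):
  F: 446 − 1(49.95) − 2(27.88) = 340.3
  D: 0 + 1(49.95) = 49.95
  E: 0 + 1(27.88) = 27.88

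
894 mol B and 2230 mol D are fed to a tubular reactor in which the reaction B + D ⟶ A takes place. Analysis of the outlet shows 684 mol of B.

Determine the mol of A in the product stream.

For B: n = n₀ − 1ξ → 684 = 894 − 1ξ, giving ξ = 210 mol.
Outlet amounts (n = n₀ + ν ξ):
  B: 894 − 1(210) = 684
  D: 2230 − 1(210) = 2020
  A: 0 + 1(210) = 210

210 mol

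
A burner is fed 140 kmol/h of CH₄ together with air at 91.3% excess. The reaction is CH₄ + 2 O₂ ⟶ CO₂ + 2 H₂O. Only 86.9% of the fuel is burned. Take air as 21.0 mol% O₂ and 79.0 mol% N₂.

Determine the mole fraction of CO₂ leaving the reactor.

0.0452

Stoichiometric O₂ = 2 × 140 = 280 kmol/h; O₂ fed = 280 × 1.913 = 535.6 kmol/h.
N₂ fed = 535.6 × 79/21 = 2015 kmol/h.
Fuel reacted = 0.869 × 140 → ξ = 121.7 kmol/h.
Outlet (n = n₀ + ν ξ):
  CH₄: 140 − 1(121.7) = 18.34
  O₂: 535.6 − 2(121.7) = 292.3
  N₂: 2015 (inert)
  CO₂: 0 + 1(121.7) = 121.7
  H₂O: 0 + 2(121.7) = 243.3
Total out = 2691 kmol/h; y_CO₂ = 121.7 / 2691 = 0.04522.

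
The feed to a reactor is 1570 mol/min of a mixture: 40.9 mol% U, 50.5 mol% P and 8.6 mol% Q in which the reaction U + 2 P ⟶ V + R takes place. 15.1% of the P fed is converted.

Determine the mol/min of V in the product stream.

59.9 mol/min

P reacted = 0.151 × 792.9 = 119.7 mol/min; ν_P = −2, so ξ = 119.7/2 = 59.86 mol/min.
Outlet amounts (n = n₀ + ν ξ):
  U: 642.1 − 1(59.86) = 582.3
  P: 792.9 − 2(59.86) = 673.1
  V: 0 + 1(59.86) = 59.86
  R: 0 + 1(59.86) = 59.86
  Q: 135 (inert)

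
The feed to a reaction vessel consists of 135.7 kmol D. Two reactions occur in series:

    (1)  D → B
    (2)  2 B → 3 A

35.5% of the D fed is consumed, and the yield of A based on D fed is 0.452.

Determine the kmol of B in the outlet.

Conversion of D: D consumed = 1ξ₁ = 0.355 × 135.7 → ξ₁ = 48.17 kmol.
Yield of A: 3ξ₂ / 135.7 = 0.452 → ξ₂ = 20.45 kmol.
Outlet amounts (n = n₀ + Σ ν·ξ):
  D: 135.7 − 1(48.17) = 87.53
  B: 0 + 1(48.17) − 2(20.45) = 7.283
  A: 0 + 3(20.45) = 61.34

7.28 kmol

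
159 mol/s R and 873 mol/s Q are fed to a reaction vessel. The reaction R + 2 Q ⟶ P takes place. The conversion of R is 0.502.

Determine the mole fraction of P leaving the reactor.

R reacted = 0.502 × 159 = 79.82 mol/s; ν_R = −1, so ξ = 79.82/1 = 79.82 mol/s.
Outlet amounts (n = n₀ + ν ξ):
  R: 159 − 1(79.82) = 79.18
  Q: 873 − 2(79.82) = 713.4
  P: 0 + 1(79.82) = 79.82
Total out = 872.4 mol/s; y_P = 79.82 / 872.4 = 0.0915.

0.0915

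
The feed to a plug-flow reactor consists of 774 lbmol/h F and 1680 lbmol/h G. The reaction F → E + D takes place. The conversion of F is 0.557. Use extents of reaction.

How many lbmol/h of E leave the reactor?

431 lbmol/h

F reacted = 0.557 × 774 = 431.1 lbmol/h; ν_F = −1, so ξ = 431.1/1 = 431.1 lbmol/h.
Outlet amounts (n = n₀ + ν ξ):
  F: 774 − 1(431.1) = 342.9
  E: 0 + 1(431.1) = 431.1
  D: 0 + 1(431.1) = 431.1
  G: 1680 (inert)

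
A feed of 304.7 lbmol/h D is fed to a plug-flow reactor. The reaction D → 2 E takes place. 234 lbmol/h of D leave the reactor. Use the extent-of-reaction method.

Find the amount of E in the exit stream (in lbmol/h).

For D: n = n₀ − 1ξ → 234 = 304.7 − 1ξ, giving ξ = 70.7 lbmol/h.
Outlet amounts (n = n₀ + ν ξ):
  D: 304.7 − 1(70.7) = 234
  E: 0 + 2(70.7) = 141.4

141 lbmol/h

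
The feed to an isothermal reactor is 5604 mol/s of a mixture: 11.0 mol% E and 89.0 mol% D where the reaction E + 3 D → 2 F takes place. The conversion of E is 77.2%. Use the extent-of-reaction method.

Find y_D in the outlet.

0.765

E reacted = 0.772 × 616.4 = 475.9 mol/s; ν_E = −1, so ξ = 475.9/1 = 475.9 mol/s.
Outlet amounts (n = n₀ + ν ξ):
  E: 616.4 − 1(475.9) = 140.5
  D: 4988 − 3(475.9) = 3560
  F: 0 + 2(475.9) = 951.8
Total out = 4652 mol/s; y_D = 3560 / 4652 = 0.7652.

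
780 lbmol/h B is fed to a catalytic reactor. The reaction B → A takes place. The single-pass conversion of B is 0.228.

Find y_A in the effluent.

0.228

B reacted = 0.228 × 780 = 177.8 lbmol/h; ν_B = −1, so ξ = 177.8/1 = 177.8 lbmol/h.
Outlet amounts (n = n₀ + ν ξ):
  B: 780 − 1(177.8) = 602.2
  A: 0 + 1(177.8) = 177.8
Total out = 780 lbmol/h; y_A = 177.8 / 780 = 0.228.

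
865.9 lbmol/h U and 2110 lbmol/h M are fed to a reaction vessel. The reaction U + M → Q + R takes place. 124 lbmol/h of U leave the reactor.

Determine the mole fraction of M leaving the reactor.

For U: n = n₀ − 1ξ → 124 = 865.9 − 1ξ, giving ξ = 741.9 lbmol/h.
Outlet amounts (n = n₀ + ν ξ):
  U: 865.9 − 1(741.9) = 124
  M: 2110 − 1(741.9) = 1368
  Q: 0 + 1(741.9) = 741.9
  R: 0 + 1(741.9) = 741.9
Total out = 2976 lbmol/h; y_M = 1368 / 2976 = 0.4597.

0.46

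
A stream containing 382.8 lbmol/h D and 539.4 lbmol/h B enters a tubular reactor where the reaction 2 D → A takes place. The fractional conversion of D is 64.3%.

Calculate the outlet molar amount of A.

123 lbmol/h

D reacted = 0.643 × 382.8 = 246.1 lbmol/h; ν_D = −2, so ξ = 246.1/2 = 123.1 lbmol/h.
Outlet amounts (n = n₀ + ν ξ):
  D: 382.8 − 2(123.1) = 136.7
  A: 0 + 1(123.1) = 123.1
  B: 539.4 (inert)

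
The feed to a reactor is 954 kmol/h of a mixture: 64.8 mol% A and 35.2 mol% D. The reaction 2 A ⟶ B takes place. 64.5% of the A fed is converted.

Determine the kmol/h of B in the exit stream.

199 kmol/h

A reacted = 0.645 × 618.2 = 398.7 kmol/h; ν_A = −2, so ξ = 398.7/2 = 199.4 kmol/h.
Outlet amounts (n = n₀ + ν ξ):
  A: 618.2 − 2(199.4) = 219.5
  B: 0 + 1(199.4) = 199.4
  D: 335.8 (inert)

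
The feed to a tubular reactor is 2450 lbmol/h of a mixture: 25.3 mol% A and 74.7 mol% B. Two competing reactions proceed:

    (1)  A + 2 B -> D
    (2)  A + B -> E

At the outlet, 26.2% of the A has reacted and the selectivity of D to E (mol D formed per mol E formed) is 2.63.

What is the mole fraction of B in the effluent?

Conversion of A: A consumed = 0.262 × 619.9 = 162.4 lbmol/h = 1ξ₁ + 1ξ₂.
Selectivity: 1ξ₁ / (1ξ₂) = 2.63 → ξ₁ = 2.63 ξ₂.
Substitute: (1·2.63 + 1) ξ₂ = 162.4 → ξ₂ = 44.74 lbmol/h, ξ₁ = 117.7 lbmol/h.
Outlet amounts (n = n₀ + Σ ν·ξ):
  A: 619.9 − 1(117.7) − 1(44.74) = 457.4
  B: 1830 − 2(117.7) − 1(44.74) = 1550
  D: 0 + 1(117.7) = 117.7
  E: 0 + 1(44.74) = 44.74
Total out = 2170 lbmol/h; y_B = 1550 / 2170 = 0.7143.

0.714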